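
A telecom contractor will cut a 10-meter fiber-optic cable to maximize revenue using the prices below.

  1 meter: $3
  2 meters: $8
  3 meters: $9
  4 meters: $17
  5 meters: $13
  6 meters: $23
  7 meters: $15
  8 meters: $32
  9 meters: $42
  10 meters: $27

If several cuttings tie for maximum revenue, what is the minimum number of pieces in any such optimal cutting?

Let r[k] be the best obtainable value from length k. For each k, try every first piece i and keep the best of price[i] + r[k−i].
r[1] = 3
r[2] = max(3+3, 8+0) = 8
r[3] = max(3+8, 8+3, 9+0) = 11
r[4] = max(3+11, 8+8, 9+3, 17+0) = 17
r[5] = max(3+17, 8+11, 9+8, 17+3, 13+0) = 20
r[6] = max(3+20, 8+17, 9+11, 17+8, 13+3, 23+0) = 25
r[7] = max(3+25, 8+20, 9+17, …, 23+3, 15+0) = 28
r[8] = max(3+28, 8+25, 9+20, …, 15+3, 32+0) = 34
r[9] = max(3+34, 8+28, 9+25, …, 32+3, 42+0) = 42
r[10] = max(3+42, 8+34, 9+28, …, 42+3, 27+0) = 45
Maximum revenue is $45.
Now minimize piece count subject to staying optimal: for each k, pieces[k] = 1 + min over i with p[i]+r[k−i]=r[k] of pieces[k−i].
pieces[7] = 3
pieces[8] = 2
pieces[9] = 1
pieces[10] = 2

2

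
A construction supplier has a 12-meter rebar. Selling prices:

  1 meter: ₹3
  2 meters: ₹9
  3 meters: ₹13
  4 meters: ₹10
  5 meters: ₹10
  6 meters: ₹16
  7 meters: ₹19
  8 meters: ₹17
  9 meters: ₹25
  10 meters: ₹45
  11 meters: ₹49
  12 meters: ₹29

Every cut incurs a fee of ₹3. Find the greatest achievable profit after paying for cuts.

51

Consider every possible first cut. r[k] is the best of p[i]+r[k−i] over all sellable i≤k, charging 3 whenever i<k.
r[1] = 3
r[2] = max(3+3-3, 9+0) = 9
r[3] = max(3+9-3, 9+3-3, 13+0) = 13
r[4] = max(3+13-3, 9+9-3, 13+3-3, 10+0) = 15
r[5] = max(3+15-3, 9+13-3, 13+9-3, 10+3-3, 10+0) = 19
r[6] = max(3+19-3, 9+15-3, 13+13-3, 10+9-3, 10+3-3, 16+0) = 23
r[7] = max(3+23-3, 9+19-3, 13+15-3, …, 16+3-3, 19+0) = 25
r[8] = max(3+25-3, 9+23-3, 13+19-3, …, 19+3-3, 17+0) = 29
r[9] = max(3+29-3, 9+25-3, 13+23-3, …, 17+3-3, 25+0) = 33
r[10] = max(3+33-3, 9+29-3, 13+25-3, …, 25+3-3, 45+0) = 45
r[11] = max(3+45-3, 9+33-3, 13+29-3, …, 45+3-3, 49+0) = 49
r[12] = max(3+49-3, 9+45-3, 13+33-3, …, 49+3-3, 29+0) = 51
One optimal plan: pieces 10 + 2 (1 cut) → ₹54 − ₹3 = ₹51.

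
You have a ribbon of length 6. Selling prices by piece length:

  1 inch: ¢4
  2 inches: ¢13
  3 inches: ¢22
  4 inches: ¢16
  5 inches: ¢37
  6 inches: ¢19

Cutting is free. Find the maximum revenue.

Let best[k] be the best obtainable value from length k. For each k, try every first piece i and keep the best of price[i] + best[k−i].
best[1] = 4
best[2] = max(4+4, 13+0) = 13
best[3] = max(4+13, 13+4, 22+0) = 22
best[4] = max(4+22, 13+13, 22+4, 16+0) = 26
best[5] = max(4+26, 13+22, 22+13, 16+4, 37+0) = 37
best[6] = max(4+37, 13+26, 22+22, 16+13, 37+4, 19+0) = 44
One optimal cutting: 3 + 3 → ¢22 + ¢22 = ¢44.

44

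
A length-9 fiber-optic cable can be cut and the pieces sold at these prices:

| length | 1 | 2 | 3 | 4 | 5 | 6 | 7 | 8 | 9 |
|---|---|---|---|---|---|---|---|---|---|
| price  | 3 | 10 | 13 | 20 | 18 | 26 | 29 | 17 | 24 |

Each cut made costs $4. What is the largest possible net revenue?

35

Let net[k] be the best obtainable value from length k. For each k, try every first piece i and keep the best of price[i] + net[k−i] minus the 4 cut fee when i<k.
net[1] = 3
net[2] = max(3+3-4, 10+0) = 10
net[3] = max(3+10-4, 10+3-4, 13+0) = 13
net[4] = max(3+13-4, 10+10-4, 13+3-4, 20+0) = 20
net[5] = max(3+20-4, 10+13-4, 13+10-4, 20+3-4, 18+0) = 19
net[6] = max(3+19-4, 10+20-4, 13+13-4, 20+10-4, 18+3-4, 26+0) = 26
net[7] = max(3+26-4, 10+19-4, 13+20-4, …, 26+3-4, 29+0) = 29
net[8] = max(3+29-4, 10+26-4, 13+19-4, …, 29+3-4, 17+0) = 36
net[9] = max(3+36-4, 10+29-4, 13+26-4, …, 17+3-4, 24+0) = 35
One optimal plan: pieces 4 + 4 + 1 (2 cuts) → $43 − $8 = $35.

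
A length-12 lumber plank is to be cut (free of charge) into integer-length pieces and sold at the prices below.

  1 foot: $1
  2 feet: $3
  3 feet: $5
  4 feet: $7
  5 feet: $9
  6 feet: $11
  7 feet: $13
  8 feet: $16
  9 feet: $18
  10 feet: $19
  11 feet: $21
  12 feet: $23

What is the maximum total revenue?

23

Consider every possible first cut. r[k] is the best of p[i]+r[k−i] over all sellable i≤k.
r[1] = 1
r[2] = max(1+1, 3+0) = 3
r[3] = max(1+3, 3+1, 5+0) = 5
r[4] = max(1+5, 3+3, 5+1, 7+0) = 7
r[5] = max(1+7, 3+5, 5+3, 7+1, 9+0) = 9
r[6] = max(1+9, 3+7, 5+5, 7+3, 9+1, 11+0) = 11
r[7] = max(1+11, 3+9, 5+7, …, 11+1, 13+0) = 13
r[8] = max(1+13, 3+11, 5+9, …, 13+1, 16+0) = 16
r[9] = max(1+16, 3+13, 5+11, …, 16+1, 18+0) = 18
r[10] = max(1+18, 3+16, 5+13, …, 18+1, 19+0) = 19
r[11] = max(1+19, 3+18, 5+16, …, 19+1, 21+0) = 21
r[12] = max(1+21, 3+19, 5+18, …, 21+1, 23+0) = 23
One optimal cutting: 9 + 3 → $18 + $5 = $23.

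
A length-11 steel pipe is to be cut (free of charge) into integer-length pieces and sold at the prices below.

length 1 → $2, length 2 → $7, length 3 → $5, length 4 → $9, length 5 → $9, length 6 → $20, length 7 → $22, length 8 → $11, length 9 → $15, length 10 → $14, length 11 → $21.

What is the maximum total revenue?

37

Consider every possible first cut. v[k] is the best of p[i]+v[k−i] over all sellable i≤k.
v[1] = 2
v[2] = 7
v[3] = 9  (first piece 1, then v[2]=7)
v[4] = 14  (first piece 2, then v[2]=7)
v[5] = 16  (first piece 1, then v[4]=14)
v[6] = 21  (first piece 2, then v[4]=14)
v[7] = 23  (first piece 1, then v[6]=21)
v[8] = 28  (first piece 2, then v[6]=21)
v[9] = 30  (first piece 1, then v[8]=28)
v[10] = 35  (first piece 2, then v[8]=28)
v[11] = 37  (first piece 1, then v[10]=35)
One optimal cutting: 2 + 2 + 2 + 2 + 2 + 1 → $7 + $7 + $7 + $7 + $7 + $2 = $37.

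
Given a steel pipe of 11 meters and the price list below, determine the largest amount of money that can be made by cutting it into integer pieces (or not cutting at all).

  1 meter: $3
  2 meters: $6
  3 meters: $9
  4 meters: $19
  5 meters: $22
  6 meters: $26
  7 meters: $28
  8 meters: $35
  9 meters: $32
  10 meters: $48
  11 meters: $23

Build v[k] bottom-up: v[k] = max over allowed piece i of (p[i] + v[k−i]).
v[1] = 3
v[2] = max(3+3, 6+0) = 6
v[3] = max(3+6, 6+3, 9+0) = 9
v[4] = max(3+9, 6+6, 9+3, 19+0) = 19
v[5] = max(3+19, 6+9, 9+6, 19+3, 22+0) = 22
v[6] = max(3+22, 6+19, 9+9, 19+6, 22+3, 26+0) = 26
v[7] = max(3+26, 6+22, 9+19, …, 26+3, 28+0) = 29
v[8] = max(3+29, 6+26, 9+22, …, 28+3, 35+0) = 38
v[9] = max(3+38, 6+29, 9+26, …, 35+3, 32+0) = 41
v[10] = max(3+41, 6+38, 9+29, …, 32+3, 48+0) = 48
v[11] = max(3+48, 6+41, 9+38, …, 48+3, 23+0) = 51
One optimal cutting: 10 + 1 → $48 + $3 = $51.

51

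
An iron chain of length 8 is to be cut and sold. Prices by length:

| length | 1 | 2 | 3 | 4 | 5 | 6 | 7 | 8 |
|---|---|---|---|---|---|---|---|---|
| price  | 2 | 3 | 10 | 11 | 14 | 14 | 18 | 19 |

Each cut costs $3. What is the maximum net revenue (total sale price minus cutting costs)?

21

Let net[k] be the best obtainable value from length k. For each k, try every first piece i and keep the best of price[i] + net[k−i] minus the 3 cut fee when i<k.
net[1] = 2
net[2] = max(2+2-3, 3+0) = 3
net[3] = max(2+3-3, 3+2-3, 10+0) = 10
net[4] = max(2+10-3, 3+3-3, 10+2-3, 11+0) = 11
net[5] = max(2+11-3, 3+10-3, 10+3-3, 11+2-3, 14+0) = 14
net[6] = max(2+14-3, 3+11-3, 10+10-3, 11+3-3, 14+2-3, 14+0) = 17
net[7] = max(2+17-3, 3+14-3, 10+11-3, …, 14+2-3, 18+0) = 18
net[8] = max(2+18-3, 3+17-3, 10+14-3, …, 18+2-3, 19+0) = 21
One optimal plan: pieces 5 + 3 (1 cut) → $24 − $3 = $21.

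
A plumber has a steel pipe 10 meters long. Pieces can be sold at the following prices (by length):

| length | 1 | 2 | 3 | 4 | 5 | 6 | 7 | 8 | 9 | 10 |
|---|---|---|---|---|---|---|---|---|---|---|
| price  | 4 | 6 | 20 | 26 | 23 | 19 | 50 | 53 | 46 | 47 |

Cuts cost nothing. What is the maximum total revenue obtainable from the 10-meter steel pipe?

Let r[k] be the best obtainable value from length k. For each k, try every first piece i and keep the best of price[i] + r[k−i].
r[1] = 4
r[2] = max(4+4, 6+0) = 8
r[3] = max(4+8, 6+4, 20+0) = 20
r[4] = max(4+20, 6+8, 20+4, 26+0) = 26
r[5] = max(4+26, 6+20, 20+8, 26+4, 23+0) = 30
r[6] = max(4+30, 6+26, 20+20, 26+8, 23+4, 19+0) = 40
r[7] = max(4+40, 6+30, 20+26, …, 19+4, 50+0) = 50
r[8] = max(4+50, 6+40, 20+30, …, 50+4, 53+0) = 54
r[9] = max(4+54, 6+50, 20+40, …, 53+4, 46+0) = 60
r[10] = max(4+60, 6+54, 20+50, …, 46+4, 47+0) = 70
One optimal cutting: 7 + 3 → $50 + $20 = $70.

70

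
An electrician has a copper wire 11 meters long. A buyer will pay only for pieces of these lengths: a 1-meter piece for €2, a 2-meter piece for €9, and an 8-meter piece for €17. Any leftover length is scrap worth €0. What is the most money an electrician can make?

47

Let r[k] be the best obtainable value from length k. For each k, try every first piece i and keep the best of price[i] + r[k−i].
r[1] = 2
r[2] = max(2+2, 9+0) = 9
r[3] = max(2+9, 9+2) = 11
r[4] = max(2+11, 9+9) = 18
r[5] = max(2+18, 9+11) = 20
r[6] = max(2+20, 9+18) = 27
r[7] = max(2+27, 9+20) = 29
r[8] = max(2+29, 9+27, 17+0) = 36
r[9] = max(2+36, 9+29, 17+2) = 38
r[10] = max(2+38, 9+36, 17+9) = 45
r[11] = max(2+45, 9+38, 17+11) = 47
One optimal cutting: 2 + 2 + 2 + 2 + 2 + 1 → €47.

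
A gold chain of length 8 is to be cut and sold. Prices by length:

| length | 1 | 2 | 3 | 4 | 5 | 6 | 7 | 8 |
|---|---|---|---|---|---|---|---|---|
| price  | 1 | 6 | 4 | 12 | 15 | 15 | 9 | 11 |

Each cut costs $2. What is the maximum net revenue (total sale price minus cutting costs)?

Build r[k] bottom-up: r[k] = max over allowed piece i of (p[i] + r[k−i]) − 2 per cut.
r[1] = 1
r[2] = 6
r[3] = 5  (first piece 1, then r[2]=6)
r[4] = 12
r[5] = 15
r[6] = 16  (first piece 2, then r[4]=12)
r[7] = 19  (first piece 2, then r[5]=15)
r[8] = 22  (first piece 4, then r[4]=12)
One optimal plan: pieces 4 + 4 (1 cut) → $24 − $2 = $22.

22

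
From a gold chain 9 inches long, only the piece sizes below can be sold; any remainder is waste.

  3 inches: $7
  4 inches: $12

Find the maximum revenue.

Consider every possible first cut. f[k] is the best of p[i]+f[k−i] over all sellable i≤k.
f[1] = 0
f[2] = 0
f[3] = 7
f[4] = 12
f[5] = 12
f[6] = 14  (first piece 3, then f[3]=7)
f[7] = 19  (first piece 3, then f[4]=12)
f[8] = 24  (first piece 4, then f[4]=12)
f[9] = 24
One optimal cutting: pieces 4 + 4 with 1 inch of scrap → $24.

24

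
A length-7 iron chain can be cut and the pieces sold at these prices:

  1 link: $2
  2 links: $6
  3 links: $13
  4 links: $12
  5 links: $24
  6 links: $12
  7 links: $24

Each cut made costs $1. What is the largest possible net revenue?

Build r[k] bottom-up: r[k] = max over allowed piece i of (p[i] + r[k−i]) − 1 per cut.
r[1] = 2
r[2] = max(2+2-1, 6+0) = 6
r[3] = max(2+6-1, 6+2-1, 13+0) = 13
r[4] = max(2+13-1, 6+6-1, 13+2-1, 12+0) = 14
r[5] = max(2+14-1, 6+13-1, 13+6-1, 12+2-1, 24+0) = 24
r[6] = max(2+24-1, 6+14-1, 13+13-1, 12+6-1, 24+2-1, 12+0) = 25
r[7] = max(2+25-1, 6+24-1, 13+14-1, …, 12+2-1, 24+0) = 29
One optimal plan: pieces 5 + 2 (1 cut) → $30 − $1 = $29.

29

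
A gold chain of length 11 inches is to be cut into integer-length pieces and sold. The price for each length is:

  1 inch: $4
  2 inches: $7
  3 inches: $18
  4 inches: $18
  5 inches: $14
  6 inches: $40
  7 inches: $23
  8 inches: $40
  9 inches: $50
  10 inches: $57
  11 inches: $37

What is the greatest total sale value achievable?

66

Let r[k] be the best obtainable value from length k. For each k, try every first piece i and keep the best of price[i] + r[k−i].
r[1] = 4
r[2] = max(4+4, 7+0) = 8
r[3] = max(4+8, 7+4, 18+0) = 18
r[4] = max(4+18, 7+8, 18+4, 18+0) = 22
r[5] = max(4+22, 7+18, 18+8, 18+4, 14+0) = 26
r[6] = max(4+26, 7+22, 18+18, 18+8, 14+4, 40+0) = 40
r[7] = max(4+40, 7+26, 18+22, …, 40+4, 23+0) = 44
r[8] = max(4+44, 7+40, 18+26, …, 23+4, 40+0) = 48
r[9] = max(4+48, 7+44, 18+40, …, 40+4, 50+0) = 58
r[10] = max(4+58, 7+48, 18+44, …, 50+4, 57+0) = 62
r[11] = max(4+62, 7+58, 18+48, …, 57+4, 37+0) = 66
One optimal cutting: 6 + 3 + 1 + 1 → $40 + $18 + $4 + $4 = $66.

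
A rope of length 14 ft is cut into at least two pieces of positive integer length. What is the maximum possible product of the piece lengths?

Fill g[k] for k=2..14: at each k try every first piece i and multiply by the better of (k−i) uncut or g[k−i].
g[2] = 1×max(1,0) = 1×1 = 1
g[3] = max(1×2, 2×1) = 2
g[4] = max(1×3, 2×2, 3×1) = 4
g[5] = max(1×4, 2×3, 3×2, 4×1) = 6
g[6] = max(1×6, 2×4, 3×3, 4×2, 5×1) = 9
g[7] = max(1×9, 2×6, 3×4, 4×3, 5×2, 6×1) = 12
g[8] = max(1×12, 2×9, 3×6, …, 6×2, 7×1) = 18
g[9] = max(1×18, 2×12, 3×9, …, 7×2, 8×1) = 27
g[10] = max(1×27, 2×18, 3×12, …, 8×2, 9×1) = 36
g[11] = max(1×36, 2×27, 3×18, …, 9×2, 10×1) = 54
g[12] = max(1×54, 2×36, 3×27, …, 10×2, 11×1) = 81
g[13] = max(1×81, 2×54, 3×36, …, 11×2, 12×1) = 108
g[14] = max(1×108, 2×81, 3×54, …, 12×2, 13×1) = 162
One optimal split: 3 + 3 + 3 + 3 + 2; product 3×3×3×3×2 = 162.

162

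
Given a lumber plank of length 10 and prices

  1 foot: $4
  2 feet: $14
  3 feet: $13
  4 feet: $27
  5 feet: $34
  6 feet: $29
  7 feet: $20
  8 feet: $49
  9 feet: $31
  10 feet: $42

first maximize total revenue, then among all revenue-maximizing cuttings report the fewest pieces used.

5

Consider every possible first cut. r[k] is the best of p[i]+r[k−i] over all sellable i≤k.
r[1] = 4
r[2] = 14
r[3] = 18  (first piece 1, then r[2]=14)
r[4] = 28  (first piece 2, then r[2]=14)
r[5] = 34
r[6] = 42  (first piece 2, then r[4]=28)
r[7] = 48  (first piece 2, then r[5]=34)
r[8] = 56  (first piece 2, then r[6]=42)
r[9] = 62  (first piece 2, then r[7]=48)
r[10] = 70  (first piece 2, then r[8]=56)
Maximum revenue is $70.
Now minimize piece count subject to staying optimal: for each k, pieces[k] = 1 + min over i with p[i]+r[k−i]=r[k] of pieces[k−i].
pieces[7] = 2
pieces[8] = 4
pieces[9] = 3
pieces[10] = 5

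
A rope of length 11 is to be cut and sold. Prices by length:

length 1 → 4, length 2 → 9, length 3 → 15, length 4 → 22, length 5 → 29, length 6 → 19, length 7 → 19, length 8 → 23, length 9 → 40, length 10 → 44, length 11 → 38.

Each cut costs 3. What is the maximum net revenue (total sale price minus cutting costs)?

Let v[k] be the best obtainable value from length k. For each k, try every first piece i and keep the best of price[i] + v[k−i] minus the 3 cut fee when i<k.
v[1] = 4
v[2] = max(4+4-3, 9+0) = 9
v[3] = max(4+9-3, 9+4-3, 15+0) = 15
v[4] = max(4+15-3, 9+9-3, 15+4-3, 22+0) = 22
v[5] = max(4+22-3, 9+15-3, 15+9-3, 22+4-3, 29+0) = 29
v[6] = max(4+29-3, 9+22-3, 15+15-3, 22+9-3, 29+4-3, 19+0) = 30
v[7] = max(4+30-3, 9+29-3, 15+22-3, …, 19+4-3, 19+0) = 35
v[8] = max(4+35-3, 9+30-3, 15+29-3, …, 19+4-3, 23+0) = 41
v[9] = max(4+41-3, 9+35-3, 15+30-3, …, 23+4-3, 40+0) = 48
v[10] = max(4+48-3, 9+41-3, 15+35-3, …, 40+4-3, 44+0) = 55
v[11] = max(4+55-3, 9+48-3, 15+41-3, …, 44+4-3, 38+0) = 56
One optimal plan: pieces 5 + 5 + 1 (2 cuts) → 62 − 6 = 56.

56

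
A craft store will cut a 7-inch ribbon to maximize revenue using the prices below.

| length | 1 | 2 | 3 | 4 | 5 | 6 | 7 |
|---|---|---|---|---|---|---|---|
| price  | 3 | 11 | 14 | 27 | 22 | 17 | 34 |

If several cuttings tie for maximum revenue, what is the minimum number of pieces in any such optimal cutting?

Build r[k] bottom-up: r[k] = max over allowed piece i of (p[i] + r[k−i]).
r[1] = 3
r[2] = max(3+3, 11+0) = 11
r[3] = max(3+11, 11+3, 14+0) = 14
r[4] = max(3+14, 11+11, 14+3, 27+0) = 27
r[5] = max(3+27, 11+14, 14+11, 27+3, 22+0) = 30
r[6] = max(3+30, 11+27, 14+14, 27+11, 22+3, 17+0) = 38
r[7] = max(3+38, 11+30, 14+27, …, 17+3, 34+0) = 41
Maximum revenue is ¢41.
Now minimize piece count subject to staying optimal: for each k, pieces[k] = 1 + min over i with p[i]+r[k−i]=r[k] of pieces[k−i].
pieces[4] = 1
pieces[5] = 2
pieces[6] = 2
pieces[7] = 2

2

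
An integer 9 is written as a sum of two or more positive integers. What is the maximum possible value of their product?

Fill prod[k] for k=2..9: at each k try every first piece i and multiply by the better of (k−i) uncut or prod[k−i].
prod[2] = 1·max(1,0) = 1·1 = 1
prod[3] = max(1·2, 2·1) = 2
prod[4] = max(1·3, 2·2, 3·1) = 4
prod[5] = max(1·4, 2·3, 3·2, 4·1) = 6
prod[6] = max(1·6, 2·4, 3·3, 4·2, 5·1) = 9
prod[7] = max(1·9, 2·6, 3·4, 4·3, 5·2, 6·1) = 12
prod[8] = max(1·12, 2·9, 3·6, …, 6·2, 7·1) = 18
prod[9] = max(1·18, 2·12, 3·9, …, 7·2, 8·1) = 27
One optimal split: 3 + 3 + 3; product 3·3·3 = 27.

27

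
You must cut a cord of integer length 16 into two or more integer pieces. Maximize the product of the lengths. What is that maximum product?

324

Fill m[k] for k=2..16: at each k try every first piece i and multiply by the better of (k−i) uncut or m[k−i].
Small cases: m[2]=1, m[3]=2, m[4]=4, m[5]=6, m[6]=9, m[7]=12, m[8]=18, m[9]=27, m[10]=36.
m[11] = max(1×36, 2×27, 3×18, …, 9×2, 10×1) = 54
m[12] = max(1×54, 2×36, 3×27, …, 10×2, 11×1) = 81
m[13] = max(1×81, 2×54, 3×36, …, 11×2, 12×1) = 108
m[14] = max(1×108, 2×81, 3×54, …, 12×2, 13×1) = 162
m[15] = max(1×162, 2×108, 3×81, …, 13×2, 14×1) = 243
m[16] = max(1×243, 2×162, 3×108, …, 14×2, 15×1) = 324
One optimal split: 3 + 3 + 3 + 3 + 2 + 2; product 3×3×3×3×2×2 = 324.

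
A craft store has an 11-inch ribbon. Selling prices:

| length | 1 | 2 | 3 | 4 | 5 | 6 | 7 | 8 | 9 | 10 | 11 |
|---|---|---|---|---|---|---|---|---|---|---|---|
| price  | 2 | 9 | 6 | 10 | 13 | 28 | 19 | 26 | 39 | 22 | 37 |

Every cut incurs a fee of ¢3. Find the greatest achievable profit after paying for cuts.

45

Build v[k] bottom-up: v[k] = max over allowed piece i of (p[i] + v[k−i]) − 3 per cut.
v[1] = 2
v[2] = max(2+2-3, 9+0) = 9
v[3] = max(2+9-3, 9+2-3, 6+0) = 8
v[4] = max(2+8-3, 9+9-3, 6+2-3, 10+0) = 15
v[5] = max(2+15-3, 9+8-3, 6+9-3, 10+2-3, 13+0) = 14
v[6] = max(2+14-3, 9+15-3, 6+8-3, 10+9-3, 13+2-3, 28+0) = 28
v[7] = max(2+28-3, 9+14-3, 6+15-3, …, 28+2-3, 19+0) = 27
v[8] = max(2+27-3, 9+28-3, 6+14-3, …, 19+2-3, 26+0) = 34
v[9] = max(2+34-3, 9+27-3, 6+28-3, …, 26+2-3, 39+0) = 39
v[10] = max(2+39-3, 9+34-3, 6+27-3, …, 39+2-3, 22+0) = 40
v[11] = max(2+40-3, 9+39-3, 6+34-3, …, 22+2-3, 37+0) = 45
One optimal plan: pieces 9 + 2 (1 cut) → ¢48 − ¢3 = ¢45.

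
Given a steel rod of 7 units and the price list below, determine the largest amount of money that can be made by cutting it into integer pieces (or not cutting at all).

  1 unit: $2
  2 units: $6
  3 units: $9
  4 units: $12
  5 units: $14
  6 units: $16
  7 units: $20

21

Build v[k] bottom-up: v[k] = max over allowed piece i of (p[i] + v[k−i]).
v[1] = 2
v[2] = 6
v[3] = 9
v[4] = 12  (first piece 2, then v[2]=6)
v[5] = 15  (first piece 2, then v[3]=9)
v[6] = 18  (first piece 2, then v[4]=12)
v[7] = 21  (first piece 2, then v[5]=15)
One optimal cutting: 3 + 2 + 2 → $9 + $6 + $6 = $21.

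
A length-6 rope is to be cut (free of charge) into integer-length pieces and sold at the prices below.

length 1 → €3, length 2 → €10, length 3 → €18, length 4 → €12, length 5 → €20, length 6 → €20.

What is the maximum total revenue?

Let best[k] be the best obtainable value from length k. For each k, try every first piece i and keep the best of price[i] + best[k−i].
best[1] = 3
best[2] = max(3+3, 10+0) = 10
best[3] = max(3+10, 10+3, 18+0) = 18
best[4] = max(3+18, 10+10, 18+3, 12+0) = 21
best[5] = max(3+21, 10+18, 18+10, 12+3, 20+0) = 28
best[6] = max(3+28, 10+21, 18+18, 12+10, 20+3, 20+0) = 36
One optimal cutting: 3 + 3 → €18 + €18 = €36.

36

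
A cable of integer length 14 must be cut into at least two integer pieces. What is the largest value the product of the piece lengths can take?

Fill g[k] for k=2..14: at each k try every first piece i and multiply by the better of (k−i) uncut or g[k−i].
Small cases: g[2]=1, g[3]=2, g[4]=4, g[5]=6, g[6]=9, g[7]=12.
g[8] = max(1*12, 2*9, 3*6, …, 6*2, 7*1) = 18
g[9] = max(1*18, 2*12, 3*9, …, 7*2, 8*1) = 27
g[10] = max(1*27, 2*18, 3*12, …, 8*2, 9*1) = 36
g[11] = max(1*36, 2*27, 3*18, …, 9*2, 10*1) = 54
g[12] = max(1*54, 2*36, 3*27, …, 10*2, 11*1) = 81
g[13] = max(1*81, 2*54, 3*36, …, 11*2, 12*1) = 108
g[14] = max(1*108, 2*81, 3*54, …, 12*2, 13*1) = 162
One optimal split: 3 + 3 + 3 + 3 + 2; product 3*3*3*3*2 = 162.

162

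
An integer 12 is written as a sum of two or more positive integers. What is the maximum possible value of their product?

81

Define m[k] = max over 1≤i<k of i · max(k−i, m[k−i]); the inner max lets the remainder stay uncut if that's better.
Small cases: m[2]=1, m[3]=2, m[4]=4, m[5]=6, m[6]=9.
m[7] = max(1*9, 2*6, 3*4, 4*3, 5*2, 6*1) = 12
m[8] = max(1*12, 2*9, 3*6, …, 6*2, 7*1) = 18
m[9] = max(1*18, 2*12, 3*9, …, 7*2, 8*1) = 27
m[10] = max(1*27, 2*18, 3*12, …, 8*2, 9*1) = 36
m[11] = max(1*36, 2*27, 3*18, …, 9*2, 10*1) = 54
m[12] = max(1*54, 2*36, 3*27, …, 10*2, 11*1) = 81
One optimal split: 3 + 3 + 3 + 3; product 3*3*3*3 = 81.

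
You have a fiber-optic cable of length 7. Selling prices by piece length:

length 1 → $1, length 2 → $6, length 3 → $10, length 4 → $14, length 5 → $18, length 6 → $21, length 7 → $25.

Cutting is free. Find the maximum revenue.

25

Let best[k] be the best obtainable value from length k. For each k, try every first piece i and keep the best of price[i] + best[k−i].
best[1] = 1
best[2] = 6
best[3] = 10
best[4] = 14
best[5] = 18
best[6] = 21
best[7] = 25
Best is to sell the whole 7-meter piece uncut for $25.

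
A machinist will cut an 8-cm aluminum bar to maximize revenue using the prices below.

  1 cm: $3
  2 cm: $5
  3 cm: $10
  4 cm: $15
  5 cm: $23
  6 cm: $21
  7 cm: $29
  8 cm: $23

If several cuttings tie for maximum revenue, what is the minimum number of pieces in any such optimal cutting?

2

Consider every possible first cut. r[k] is the best of p[i]+r[k−i] over all sellable i≤k.
r[1] = 3
r[2] = 6  (first piece 1, then r[1]=3)
r[3] = 10
r[4] = 15
r[5] = 23
r[6] = 26  (first piece 1, then r[5]=23)
r[7] = 29  (first piece 1, then r[6]=26)
r[8] = 33  (first piece 3, then r[5]=23)
Maximum revenue is $33.
Now minimize piece count subject to staying optimal: for each k, pieces[k] = 1 + min over i with p[i]+r[k−i]=r[k] of pieces[k−i].
pieces[5] = 1
pieces[6] = 2
pieces[7] = 1
pieces[8] = 2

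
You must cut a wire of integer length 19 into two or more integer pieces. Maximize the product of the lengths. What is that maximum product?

972

Define prod[k] = max over 1≤i<k of i · max(k−i, prod[k−i]); the inner max lets the remainder stay uncut if that's better.
prod[2] = 1*max(1,0) = 1*1 = 1
prod[3] = max(1*2, 2*1) = 2
prod[4] = max(1*3, 2*2, 3*1) = 4
prod[5] = max(1*4, 2*3, 3*2, 4*1) = 6
prod[6] = max(1*6, 2*4, 3*3, 4*2, 5*1) = 9
prod[7] = max(1*9, 2*6, 3*4, 4*3, 5*2, 6*1) = 12
prod[8] = max(1*12, 2*9, 3*6, …, 6*2, 7*1) = 18
prod[9] = max(1*18, 2*12, 3*9, …, 7*2, 8*1) = 27
prod[10] = max(1*27, 2*18, 3*12, …, 8*2, 9*1) = 36
prod[11] = max(1*36, 2*27, 3*18, …, 9*2, 10*1) = 54
prod[12] = max(1*54, 2*36, 3*27, …, 10*2, 11*1) = 81
prod[13] = max(1*81, 2*54, 3*36, …, 11*2, 12*1) = 108
prod[14] = max(1*108, 2*81, 3*54, …, 12*2, 13*1) = 162
prod[15] = max(1*162, 2*108, 3*81, …, 13*2, 14*1) = 243
prod[16] = max(1*243, 2*162, 3*108, …, 14*2, 15*1) = 324
prod[17] = max(1*324, 2*243, 3*162, …, 15*2, 16*1) = 486
prod[18] = max(1*486, 2*324, 3*243, …, 16*2, 17*1) = 729
prod[19] = max(1*729, 2*486, 3*324, …, 17*2, 18*1) = 972
One optimal split: 3 + 3 + 3 + 3 + 3 + 2 + 2; product 3*3*3*3*3*2*2 = 972.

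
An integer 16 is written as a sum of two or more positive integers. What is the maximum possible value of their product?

Let prod[k] be the best product for length k (with at least one cut). For each first piece i, the rest contributes max(k−i, prod[k−i]).
prod[2] = 1×max(1,0) = 1×1 = 1
prod[3] = max(1×2, 2×1) = 2
prod[4] = max(1×3, 2×2, 3×1) = 4
prod[5] = max(1×4, 2×3, 3×2, 4×1) = 6
prod[6] = max(1×6, 2×4, 3×3, 4×2, 5×1) = 9
prod[7] = max(1×9, 2×6, 3×4, 4×3, 5×2, 6×1) = 12
prod[8] = max(1×12, 2×9, 3×6, …, 6×2, 7×1) = 18
prod[9] = max(1×18, 2×12, 3×9, …, 7×2, 8×1) = 27
prod[10] = max(1×27, 2×18, 3×12, …, 8×2, 9×1) = 36
prod[11] = max(1×36, 2×27, 3×18, …, 9×2, 10×1) = 54
prod[12] = max(1×54, 2×36, 3×27, …, 10×2, 11×1) = 81
prod[13] = max(1×81, 2×54, 3×36, …, 11×2, 12×1) = 108
prod[14] = max(1×108, 2×81, 3×54, …, 12×2, 13×1) = 162
prod[15] = max(1×162, 2×108, 3×81, …, 13×2, 14×1) = 243
prod[16] = max(1×243, 2×162, 3×108, …, 14×2, 15×1) = 324
One optimal split: 3 + 3 + 3 + 3 + 2 + 2; product 3×3×3×3×2×2 = 324.

324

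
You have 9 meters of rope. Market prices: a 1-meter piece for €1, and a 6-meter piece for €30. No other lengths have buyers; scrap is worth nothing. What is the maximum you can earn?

33

Let f[k] be the best obtainable value from length k. For each k, try every first piece i and keep the best of price[i] + f[k−i].
f[1] = 1
f[2] = 2  (first piece 1, then f[1]=1)
f[3] = 3  (first piece 1, then f[2]=2)
f[4] = 4  (first piece 1, then f[3]=3)
f[5] = 5  (first piece 1, then f[4]=4)
f[6] = max(1+5, 30+0) = 30
f[7] = max(1+30, 30+1) = 31
f[8] = max(1+31, 30+2) = 32
f[9] = max(1+32, 30+3) = 33
One optimal cutting: 6 + 1 + 1 + 1 → €33.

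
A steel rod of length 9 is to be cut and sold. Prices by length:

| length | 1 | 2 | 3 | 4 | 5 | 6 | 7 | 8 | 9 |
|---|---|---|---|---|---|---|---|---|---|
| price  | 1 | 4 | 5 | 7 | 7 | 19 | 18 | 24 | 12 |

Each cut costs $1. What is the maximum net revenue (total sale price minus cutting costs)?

Let net[k] be the best obtainable value from length k. For each k, try every first piece i and keep the best of price[i] + net[k−i] minus the 1 cut fee when i<k.
net[1] = 1
net[2] = max(1+1-1, 4+0) = 4
net[3] = max(1+4-1, 4+1-1, 5+0) = 5
net[4] = max(1+5-1, 4+4-1, 5+1-1, 7+0) = 7
net[5] = max(1+7-1, 4+5-1, 5+4-1, 7+1-1, 7+0) = 8
net[6] = max(1+8-1, 4+7-1, 5+5-1, 7+4-1, 7+1-1, 19+0) = 19
net[7] = max(1+19-1, 4+8-1, 5+7-1, …, 19+1-1, 18+0) = 19
net[8] = max(1+19-1, 4+19-1, 5+8-1, …, 18+1-1, 24+0) = 24
net[9] = max(1+24-1, 4+19-1, 5+19-1, …, 24+1-1, 12+0) = 24
One optimal plan: pieces 8 + 1 (1 cut) → $25 − $1 = $24.

24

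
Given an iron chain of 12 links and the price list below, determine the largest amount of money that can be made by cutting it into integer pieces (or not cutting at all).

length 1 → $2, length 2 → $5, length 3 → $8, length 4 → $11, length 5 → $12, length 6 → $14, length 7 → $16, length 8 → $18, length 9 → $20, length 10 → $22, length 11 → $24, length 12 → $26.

Build R[k] bottom-up: R[k] = max over allowed piece i of (p[i] + R[k−i]).
R[1] = 2
R[2] = 5
R[3] = 8
R[4] = 11
R[5] = 13  (first piece 1, then R[4]=11)
R[6] = 16  (first piece 2, then R[4]=11)
R[7] = 19  (first piece 3, then R[4]=11)
R[8] = 22  (first piece 4, then R[4]=11)
R[9] = 24  (first piece 1, then R[8]=22)
R[10] = 27  (first piece 2, then R[8]=22)
R[11] = 30  (first piece 3, then R[8]=22)
R[12] = 33  (first piece 4, then R[8]=22)
One optimal cutting: 4 + 4 + 4 → $11 + $11 + $11 = $33.

33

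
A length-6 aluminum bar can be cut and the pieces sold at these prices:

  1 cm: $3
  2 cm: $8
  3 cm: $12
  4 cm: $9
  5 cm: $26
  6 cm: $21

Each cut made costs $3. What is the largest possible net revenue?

26

Let v[k] be the best obtainable value from length k. For each k, try every first piece i and keep the best of price[i] + v[k−i] minus the 3 cut fee when i<k.
v[1] = 3
v[2] = 8
v[3] = 12
v[4] = 13  (first piece 2, then v[2]=8)
v[5] = 26
v[6] = 26  (first piece 1, then v[5]=26)
One optimal plan: pieces 5 + 1 (1 cut) → $29 − $3 = $26.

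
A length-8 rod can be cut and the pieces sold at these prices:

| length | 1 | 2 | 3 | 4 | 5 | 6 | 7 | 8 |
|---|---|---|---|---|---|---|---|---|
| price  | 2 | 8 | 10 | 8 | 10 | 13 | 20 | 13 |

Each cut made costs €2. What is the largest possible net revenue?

26

Consider every possible first cut. net[k] is the best of p[i]+net[k−i] over all sellable i≤k, charging 2 whenever i<k.
net[1] = 2
net[2] = 8
net[3] = 10
net[4] = 14  (first piece 2, then net[2]=8)
net[5] = 16  (first piece 2, then net[3]=10)
net[6] = 20  (first piece 2, then net[4]=14)
net[7] = 22  (first piece 2, then net[5]=16)
net[8] = 26  (first piece 2, then net[6]=20)
One optimal plan: pieces 2 + 2 + 2 + 2 (3 cuts) → €32 − €6 = €26.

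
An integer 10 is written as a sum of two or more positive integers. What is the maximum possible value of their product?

Define P[k] = max over 1≤i<k of i · max(k−i, P[k−i]); the inner max lets the remainder stay uncut if that's better.
P[2] = 1×max(1,0) = 1×1 = 1
P[3] = max(1×2, 2×1) = 2
P[4] = max(1×3, 2×2, 3×1) = 4
P[5] = max(1×4, 2×3, 3×2, 4×1) = 6
P[6] = max(1×6, 2×4, 3×3, 4×2, 5×1) = 9
P[7] = max(1×9, 2×6, 3×4, 4×3, 5×2, 6×1) = 12
P[8] = max(1×12, 2×9, 3×6, …, 6×2, 7×1) = 18
P[9] = max(1×18, 2×12, 3×9, …, 7×2, 8×1) = 27
P[10] = max(1×27, 2×18, 3×12, …, 8×2, 9×1) = 36
One optimal split: 3 + 3 + 2 + 2; product 3×3×2×2 = 36.

36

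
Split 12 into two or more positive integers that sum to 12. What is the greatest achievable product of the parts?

Let m[k] be the best product for length k (with at least one cut). For each first piece i, the rest contributes max(k−i, m[k−i]).
Small cases: m[2]=1, m[3]=2, m[4]=4, m[5]=6, m[6]=9.
m[7] = 2×max(5,6) = 2×6 = 12
m[8] = 2×max(6,9) = 2×9 = 18
m[9] = 3×max(6,9) = 3×9 = 27
m[10] = 2×max(8,18) = 2×18 = 36
m[11] = 2×max(9,27) = 2×27 = 54
m[12] = 3×max(9,27) = 3×27 = 81
One optimal split: 3 + 3 + 3 + 3; product 3×3×3×3 = 81.

81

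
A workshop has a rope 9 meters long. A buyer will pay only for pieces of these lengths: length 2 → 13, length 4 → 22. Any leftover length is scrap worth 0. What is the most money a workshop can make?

52

Build r[k] bottom-up: r[k] = max over allowed piece i of (p[i] + r[k−i]).
r[1] = 0
r[2] = 13
r[3] = 13
r[4] = 26  (first piece 2, then r[2]=13)
r[5] = 26
r[6] = 39  (first piece 2, then r[4]=26)
r[7] = 39
r[8] = 52  (first piece 2, then r[6]=39)
r[9] = 52
One optimal cutting: pieces 2 + 2 + 2 + 2 with 1 meter of scrap → 52.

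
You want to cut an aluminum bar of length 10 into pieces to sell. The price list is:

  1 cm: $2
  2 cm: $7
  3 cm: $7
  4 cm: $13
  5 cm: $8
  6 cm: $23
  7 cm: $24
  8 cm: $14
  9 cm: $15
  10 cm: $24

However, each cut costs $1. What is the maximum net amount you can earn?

35

Build v[k] bottom-up: v[k] = max over allowed piece i of (p[i] + v[k−i]) − 1 per cut.
v[1] = 2
v[2] = max(2+2-1, 7+0) = 7
v[3] = max(2+7-1, 7+2-1, 7+0) = 8
v[4] = max(2+8-1, 7+7-1, 7+2-1, 13+0) = 13
v[5] = max(2+13-1, 7+8-1, 7+7-1, 13+2-1, 8+0) = 14
v[6] = max(2+14-1, 7+13-1, 7+8-1, 13+7-1, 8+2-1, 23+0) = 23
v[7] = max(2+23-1, 7+14-1, 7+13-1, …, 23+2-1, 24+0) = 24
v[8] = max(2+24-1, 7+23-1, 7+14-1, …, 24+2-1, 14+0) = 29
v[9] = max(2+29-1, 7+24-1, 7+23-1, …, 14+2-1, 15+0) = 30
v[10] = max(2+30-1, 7+29-1, 7+24-1, …, 15+2-1, 24+0) = 35
One optimal plan: pieces 6 + 2 + 2 (2 cuts) → $37 − $2 = $35.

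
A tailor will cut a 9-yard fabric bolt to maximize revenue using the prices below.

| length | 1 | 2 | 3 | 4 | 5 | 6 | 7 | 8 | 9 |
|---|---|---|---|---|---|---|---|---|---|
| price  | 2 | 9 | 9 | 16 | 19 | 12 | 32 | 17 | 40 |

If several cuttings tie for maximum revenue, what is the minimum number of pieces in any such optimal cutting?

2

Consider every possible first cut. r[k] is the best of p[i]+r[k−i] over all sellable i≤k.
r[1] = 2
r[2] = max(2+2, 9+0) = 9
r[3] = max(2+9, 9+2, 9+0) = 11
r[4] = max(2+11, 9+9, 9+2, 16+0) = 18
r[5] = max(2+18, 9+11, 9+9, 16+2, 19+0) = 20
r[6] = max(2+20, 9+18, 9+11, 16+9, 19+2, 12+0) = 27
r[7] = max(2+27, 9+20, 9+18, …, 12+2, 32+0) = 32
r[8] = max(2+32, 9+27, 9+20, …, 32+2, 17+0) = 36
r[9] = max(2+36, 9+32, 9+27, …, 17+2, 40+0) = 41
Maximum revenue is $41.
Now minimize piece count subject to staying optimal: for each k, pieces[k] = 1 + min over i with p[i]+r[k−i]=r[k] of pieces[k−i].
pieces[6] = 3
pieces[7] = 1
pieces[8] = 4
pieces[9] = 2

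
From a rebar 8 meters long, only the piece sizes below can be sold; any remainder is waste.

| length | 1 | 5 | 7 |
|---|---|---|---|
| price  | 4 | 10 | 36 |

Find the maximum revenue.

40

Build f[k] bottom-up: f[k] = max over allowed piece i of (p[i] + f[k−i]).
f[1] = 4
f[2] = 8  (first piece 1, then f[1]=4)
f[3] = 12  (first piece 1, then f[2]=8)
f[4] = 16  (first piece 1, then f[3]=12)
f[5] = max(4+16, 10+0) = 20
f[6] = max(4+20, 10+4) = 24
f[7] = max(4+24, 10+8, 36+0) = 36
f[8] = max(4+36, 10+12, 36+4) = 40
One optimal cutting: 7 + 1 → ₹40.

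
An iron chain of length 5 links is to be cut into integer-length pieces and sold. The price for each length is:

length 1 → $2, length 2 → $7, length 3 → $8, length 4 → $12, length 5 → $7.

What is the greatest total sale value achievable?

16

Consider every possible first cut. best[k] is the best of p[i]+best[k−i] over all sellable i≤k.
best[1] = 2
best[2] = 7
best[3] = 9  (first piece 1, then best[2]=7)
best[4] = 14  (first piece 2, then best[2]=7)
best[5] = 16  (first piece 1, then best[4]=14)
One optimal cutting: 2 + 2 + 1 → $7 + $7 + $2 = $16.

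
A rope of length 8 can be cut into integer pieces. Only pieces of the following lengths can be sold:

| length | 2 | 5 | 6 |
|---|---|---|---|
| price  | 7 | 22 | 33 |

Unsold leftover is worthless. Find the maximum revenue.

Consider every possible first cut. best[k] is the best of p[i]+best[k−i] over all sellable i≤k.
best[1] = 0
best[2] = 7
best[3] = 7
best[4] = 14  (first piece 2, then best[2]=7)
best[5] = max(7+7, 22+0) = 22
best[6] = max(7+14, 22+0, 33+0) = 33
best[7] = max(7+22, 22+7, 33+0) = 33
best[8] = max(7+33, 22+7, 33+7) = 40
One optimal cutting: 6 + 2 → €40.

40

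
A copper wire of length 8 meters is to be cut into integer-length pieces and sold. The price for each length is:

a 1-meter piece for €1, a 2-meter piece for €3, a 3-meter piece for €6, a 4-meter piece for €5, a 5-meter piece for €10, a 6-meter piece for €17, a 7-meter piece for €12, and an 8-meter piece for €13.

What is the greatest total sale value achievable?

20

Consider every possible first cut. v[k] is the best of p[i]+v[k−i] over all sellable i≤k.
v[1] = 1
v[2] = 3
v[3] = 6
v[4] = 7  (first piece 1, then v[3]=6)
v[5] = 10
v[6] = 17
v[7] = 18  (first piece 1, then v[6]=17)
v[8] = 20  (first piece 2, then v[6]=17)
One optimal cutting: 6 + 2 → €17 + €3 = €20.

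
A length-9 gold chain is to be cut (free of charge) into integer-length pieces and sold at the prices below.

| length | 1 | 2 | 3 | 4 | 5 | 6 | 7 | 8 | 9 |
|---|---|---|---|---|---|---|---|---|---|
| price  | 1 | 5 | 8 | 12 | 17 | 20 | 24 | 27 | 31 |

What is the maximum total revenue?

31

Build R[k] bottom-up: R[k] = max over allowed piece i of (p[i] + R[k−i]).
R[1] = 1
R[2] = max(1+1, 5+0) = 5
R[3] = max(1+5, 5+1, 8+0) = 8
R[4] = max(1+8, 5+5, 8+1, 12+0) = 12
R[5] = max(1+12, 5+8, 8+5, 12+1, 17+0) = 17
R[6] = max(1+17, 5+12, 8+8, 12+5, 17+1, 20+0) = 20
R[7] = max(1+20, 5+17, 8+12, …, 20+1, 24+0) = 24
R[8] = max(1+24, 5+20, 8+17, …, 24+1, 27+0) = 27
R[9] = max(1+27, 5+24, 8+20, …, 27+1, 31+0) = 31
Best is to sell the whole 9-inch piece uncut for $31.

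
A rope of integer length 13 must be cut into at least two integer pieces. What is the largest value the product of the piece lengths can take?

108

Fill m[k] for k=2..13: at each k try every first piece i and multiply by the better of (k−i) uncut or m[k−i].
m[2] = 1·max(1,0) = 1·1 = 1
m[3] = 1·max(2,1) = 1·2 = 2
m[4] = 2·max(2,1) = 2·2 = 4
m[5] = 2·max(3,2) = 2·3 = 6
m[6] = 3·max(3,2) = 3·3 = 9
m[7] = 2·max(5,6) = 2·6 = 12
m[8] = 2·max(6,9) = 2·9 = 18
m[9] = 3·max(6,9) = 3·9 = 27
m[10] = 2·max(8,18) = 2·18 = 36
m[11] = 2·max(9,27) = 2·27 = 54
m[12] = 3·max(9,27) = 3·27 = 81
m[13] = 2·max(11,54) = 2·54 = 108
One optimal split: 3 + 3 + 3 + 2 + 2; product 3·3·3·2·2 = 108.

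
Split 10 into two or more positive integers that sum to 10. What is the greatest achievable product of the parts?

Fill P[k] for k=2..10: at each k try every first piece i and multiply by the better of (k−i) uncut or P[k−i].
P[2] = 1·max(1,0) = 1·1 = 1
P[3] = 1·max(2,1) = 1·2 = 2
P[4] = 2·max(2,1) = 2·2 = 4
P[5] = 2·max(3,2) = 2·3 = 6
P[6] = 3·max(3,2) = 3·3 = 9
P[7] = 2·max(5,6) = 2·6 = 12
P[8] = 2·max(6,9) = 2·9 = 18
P[9] = 3·max(6,9) = 3·9 = 27
P[10] = 2·max(8,18) = 2·18 = 36
One optimal split: 3 + 3 + 2 + 2; product 3·3·2·2 = 36.

36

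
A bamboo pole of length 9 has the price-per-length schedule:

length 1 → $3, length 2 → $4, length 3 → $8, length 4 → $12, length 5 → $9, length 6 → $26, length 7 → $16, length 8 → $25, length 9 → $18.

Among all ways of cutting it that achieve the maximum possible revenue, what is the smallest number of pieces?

4

Let r[k] be the best obtainable value from length k. For each k, try every first piece i and keep the best of price[i] + r[k−i].
r[1] = 3
r[2] = max(3+3, 4+0) = 6
r[3] = max(3+6, 4+3, 8+0) = 9
r[4] = max(3+9, 4+6, 8+3, 12+0) = 12
r[5] = max(3+12, 4+9, 8+6, 12+3, 9+0) = 15
r[6] = max(3+15, 4+12, 8+9, 12+6, 9+3, 26+0) = 26
r[7] = max(3+26, 4+15, 8+12, …, 26+3, 16+0) = 29
r[8] = max(3+29, 4+26, 8+15, …, 16+3, 25+0) = 32
r[9] = max(3+32, 4+29, 8+26, …, 25+3, 18+0) = 35
Maximum revenue is $35.
Now minimize piece count subject to staying optimal: for each k, pieces[k] = 1 + min over i with p[i]+r[k−i]=r[k] of pieces[k−i].
pieces[6] = 1
pieces[7] = 2
pieces[8] = 3
pieces[9] = 4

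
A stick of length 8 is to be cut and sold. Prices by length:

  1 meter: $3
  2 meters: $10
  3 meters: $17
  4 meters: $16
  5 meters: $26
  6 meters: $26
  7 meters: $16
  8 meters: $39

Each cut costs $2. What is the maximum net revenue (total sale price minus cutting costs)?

41

Consider every possible first cut. r[k] is the best of p[i]+r[k−i] over all sellable i≤k, charging 2 whenever i<k.
r[1] = 3
r[2] = max(3+3-2, 10+0) = 10
r[3] = max(3+10-2, 10+3-2, 17+0) = 17
r[4] = max(3+17-2, 10+10-2, 17+3-2, 16+0) = 18
r[5] = max(3+18-2, 10+17-2, 17+10-2, 16+3-2, 26+0) = 26
r[6] = max(3+26-2, 10+18-2, 17+17-2, 16+10-2, 26+3-2, 26+0) = 32
r[7] = max(3+32-2, 10+26-2, 17+18-2, …, 26+3-2, 16+0) = 34
r[8] = max(3+34-2, 10+32-2, 17+26-2, …, 16+3-2, 39+0) = 41
One optimal plan: pieces 5 + 3 (1 cut) → $43 − $2 = $41.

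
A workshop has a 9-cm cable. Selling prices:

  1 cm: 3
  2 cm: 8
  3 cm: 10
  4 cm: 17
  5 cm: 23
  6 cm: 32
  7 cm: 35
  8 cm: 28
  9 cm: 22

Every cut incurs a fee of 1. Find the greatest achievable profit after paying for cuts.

Consider every possible first cut. r[k] is the best of p[i]+r[k−i] over all sellable i≤k, charging 1 whenever i<k.
r[1] = 3
r[2] = 8
r[3] = 10  (first piece 1, then r[2]=8)
r[4] = 17
r[5] = 23
r[6] = 32
r[7] = 35
r[8] = 39  (first piece 2, then r[6]=32)
r[9] = 42  (first piece 2, then r[7]=35)
One optimal plan: pieces 7 + 2 (1 cut) → 43 − 1 = 42.

42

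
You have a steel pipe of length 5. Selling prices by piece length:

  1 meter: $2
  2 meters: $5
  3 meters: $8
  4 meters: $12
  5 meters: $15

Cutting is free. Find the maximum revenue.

15

Consider every possible first cut. R[k] is the best of p[i]+R[k−i] over all sellable i≤k.
R[1] = 2
R[2] = max(2+2, 5+0) = 5
R[3] = max(2+5, 5+2, 8+0) = 8
R[4] = max(2+8, 5+5, 8+2, 12+0) = 12
R[5] = max(2+12, 5+8, 8+5, 12+2, 15+0) = 15
Best is to sell the whole 5-meter piece uncut for $15.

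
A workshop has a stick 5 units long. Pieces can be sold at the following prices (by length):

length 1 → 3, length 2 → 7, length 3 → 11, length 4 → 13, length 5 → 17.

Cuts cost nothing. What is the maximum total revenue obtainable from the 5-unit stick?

Build v[k] bottom-up: v[k] = max over allowed piece i of (p[i] + v[k−i]).
v[1] = 3
v[2] = max(3+3, 7+0) = 7
v[3] = max(3+7, 7+3, 11+0) = 11
v[4] = max(3+11, 7+7, 11+3, 13+0) = 14
v[5] = max(3+14, 7+11, 11+7, 13+3, 17+0) = 18
One optimal cutting: 3 + 2 → 11 + 7 = 18.

18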